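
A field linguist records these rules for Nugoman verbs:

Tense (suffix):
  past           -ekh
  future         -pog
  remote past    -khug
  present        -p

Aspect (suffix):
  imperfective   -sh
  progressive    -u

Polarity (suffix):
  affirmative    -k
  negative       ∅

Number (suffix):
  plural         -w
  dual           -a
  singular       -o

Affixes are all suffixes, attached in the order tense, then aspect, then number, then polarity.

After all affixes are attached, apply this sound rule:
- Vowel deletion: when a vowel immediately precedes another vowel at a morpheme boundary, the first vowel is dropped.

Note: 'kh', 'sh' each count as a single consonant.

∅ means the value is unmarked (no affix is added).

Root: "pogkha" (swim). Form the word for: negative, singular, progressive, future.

Attach tense future -pog → pogkhapog.
Attach aspect progressive -u → pogkhapogu.
Attach number singular -o → pogkhapoguo.
polarity = negative: zero marking, form stays pogkhapoguo.
Apply vowel deletion: pogkhapoguo → pogkhapogo.

pogkhapogo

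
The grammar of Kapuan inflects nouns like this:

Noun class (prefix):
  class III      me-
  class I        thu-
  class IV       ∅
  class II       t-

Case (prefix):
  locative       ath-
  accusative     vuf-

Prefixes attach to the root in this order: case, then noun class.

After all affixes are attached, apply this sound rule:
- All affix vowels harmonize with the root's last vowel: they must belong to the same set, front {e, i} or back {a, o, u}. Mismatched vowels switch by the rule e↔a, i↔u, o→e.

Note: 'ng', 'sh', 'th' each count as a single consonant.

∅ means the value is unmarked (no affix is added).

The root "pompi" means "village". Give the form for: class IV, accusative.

Attach case accusative vuf- → vufpompi.
noun class = class IV: zero marking, form stays vufpompi.
Apply vowel harmony: vufpompi → vifpompi.

vifpompi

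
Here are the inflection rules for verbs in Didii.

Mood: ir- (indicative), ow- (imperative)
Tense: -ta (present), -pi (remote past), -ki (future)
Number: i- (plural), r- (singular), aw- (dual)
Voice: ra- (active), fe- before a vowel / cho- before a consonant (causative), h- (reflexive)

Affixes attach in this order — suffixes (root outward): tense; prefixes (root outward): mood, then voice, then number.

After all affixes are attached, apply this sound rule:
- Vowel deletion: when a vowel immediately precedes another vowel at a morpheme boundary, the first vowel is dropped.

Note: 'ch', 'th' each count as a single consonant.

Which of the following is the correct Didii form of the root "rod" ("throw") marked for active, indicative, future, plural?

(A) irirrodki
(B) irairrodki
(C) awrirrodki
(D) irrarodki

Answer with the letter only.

Attach tense future -ki → rodki.
Attach mood indicative ir- → irrodki.
Attach voice active ra- → rairrodki.
Attach number plural i- → irairrodki.
Apply vowel deletion: irairrodki → irirrodki.
So the correct form is irirrodki, option (A).
(D) irrarodki is wrong: it has the affixes in the wrong order.
(B) irairrodki is wrong: it fails to apply the sound rule(s).
(C) awrirrodki is wrong: it uses dual instead of plural for number.

A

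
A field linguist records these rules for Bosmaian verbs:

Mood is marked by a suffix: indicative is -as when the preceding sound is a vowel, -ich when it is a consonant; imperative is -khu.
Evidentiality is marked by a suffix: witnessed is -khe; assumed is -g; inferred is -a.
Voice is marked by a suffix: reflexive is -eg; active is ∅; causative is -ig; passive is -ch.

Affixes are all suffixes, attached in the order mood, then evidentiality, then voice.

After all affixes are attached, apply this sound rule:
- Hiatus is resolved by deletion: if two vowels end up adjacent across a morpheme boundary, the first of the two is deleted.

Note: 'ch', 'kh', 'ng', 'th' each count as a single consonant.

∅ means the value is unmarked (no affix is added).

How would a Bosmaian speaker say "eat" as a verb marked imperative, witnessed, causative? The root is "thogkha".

thogkhakhukhig

Attach mood imperative -khu → thogkhakhu.
Attach evidentiality witnessed -khe → thogkhakhukhe.
Attach voice causative -ig → thogkhakhukheig.
Apply vowel deletion: thogkhakhukheig → thogkhakhukhig.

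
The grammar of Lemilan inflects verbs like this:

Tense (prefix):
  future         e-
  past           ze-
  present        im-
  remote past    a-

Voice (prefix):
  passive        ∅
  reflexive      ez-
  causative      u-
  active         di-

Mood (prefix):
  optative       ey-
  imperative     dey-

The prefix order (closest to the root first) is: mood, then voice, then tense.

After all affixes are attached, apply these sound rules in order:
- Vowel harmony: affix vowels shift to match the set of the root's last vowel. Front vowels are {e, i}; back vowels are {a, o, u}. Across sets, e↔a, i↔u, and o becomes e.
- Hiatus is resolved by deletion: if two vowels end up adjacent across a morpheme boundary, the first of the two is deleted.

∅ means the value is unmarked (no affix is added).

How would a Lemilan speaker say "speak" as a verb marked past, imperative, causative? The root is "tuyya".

zudaytuyya

Attach mood imperative dey- → deytuyya.
Attach voice causative u- → udeytuyya.
Attach tense past ze- → zeudeytuyya.
Apply vowel harmony: zeudeytuyya → zaudaytuyya.
Apply vowel deletion: zaudaytuyya → zudaytuyya.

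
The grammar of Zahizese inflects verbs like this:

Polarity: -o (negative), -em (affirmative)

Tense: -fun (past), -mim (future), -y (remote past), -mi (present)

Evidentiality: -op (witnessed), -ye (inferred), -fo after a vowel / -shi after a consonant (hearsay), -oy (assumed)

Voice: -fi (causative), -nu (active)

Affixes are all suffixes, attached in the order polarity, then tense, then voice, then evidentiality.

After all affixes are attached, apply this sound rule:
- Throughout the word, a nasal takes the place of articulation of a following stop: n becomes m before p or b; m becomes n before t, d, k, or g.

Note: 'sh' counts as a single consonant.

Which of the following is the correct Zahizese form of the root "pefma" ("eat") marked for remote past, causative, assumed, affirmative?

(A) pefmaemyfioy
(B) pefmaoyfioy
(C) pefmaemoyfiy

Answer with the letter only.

Attach polarity affirmative -em → pefmaem.
Attach tense remote past -y → pefmaemy.
Attach voice causative -fi → pefmaemyfi.
Attach evidentiality assumed -oy → pefmaemyfioy.
Nasal assimilation: no change.
So the correct form is pefmaemyfioy, option (A).
(B) pefmaoyfioy is wrong: it uses negative instead of affirmative for polarity.
(C) pefmaemoyfiy is wrong: it has the affixes in the wrong order.

A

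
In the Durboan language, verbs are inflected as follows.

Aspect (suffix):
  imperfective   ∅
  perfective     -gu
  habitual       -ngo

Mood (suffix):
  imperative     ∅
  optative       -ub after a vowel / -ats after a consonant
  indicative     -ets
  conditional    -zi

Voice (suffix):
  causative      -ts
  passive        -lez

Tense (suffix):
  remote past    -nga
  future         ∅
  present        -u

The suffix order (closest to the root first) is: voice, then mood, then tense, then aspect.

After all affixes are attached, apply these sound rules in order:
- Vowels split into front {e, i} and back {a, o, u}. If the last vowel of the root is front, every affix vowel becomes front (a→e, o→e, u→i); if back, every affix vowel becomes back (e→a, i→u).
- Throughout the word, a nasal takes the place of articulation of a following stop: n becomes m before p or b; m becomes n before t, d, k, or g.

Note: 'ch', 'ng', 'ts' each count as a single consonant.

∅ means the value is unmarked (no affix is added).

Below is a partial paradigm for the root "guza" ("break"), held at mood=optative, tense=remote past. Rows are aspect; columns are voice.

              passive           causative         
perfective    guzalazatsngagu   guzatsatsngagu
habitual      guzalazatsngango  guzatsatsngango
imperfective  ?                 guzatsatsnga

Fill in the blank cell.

guzalazatsnga

Attach voice passive -lez → guzalez.
Attach mood optative -ats (after consonant 'z') → guzalezats.
Attach tense remote past -nga → guzalezatsnga.
aspect = imperfective: zero marking, form stays guzalezatsnga.
Apply vowel harmony: guzalezatsnga → guzalazatsnga.
Nasal assimilation: no change.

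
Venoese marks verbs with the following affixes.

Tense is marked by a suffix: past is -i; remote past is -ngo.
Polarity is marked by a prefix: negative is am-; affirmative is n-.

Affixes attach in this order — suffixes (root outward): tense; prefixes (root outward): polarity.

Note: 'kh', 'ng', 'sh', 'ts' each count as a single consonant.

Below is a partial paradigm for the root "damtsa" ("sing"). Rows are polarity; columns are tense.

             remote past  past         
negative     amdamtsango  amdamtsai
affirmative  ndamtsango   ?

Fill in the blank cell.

ndamtsai

Attach tense past -i → damtsai.
Attach polarity affirmative n- → ndamtsai.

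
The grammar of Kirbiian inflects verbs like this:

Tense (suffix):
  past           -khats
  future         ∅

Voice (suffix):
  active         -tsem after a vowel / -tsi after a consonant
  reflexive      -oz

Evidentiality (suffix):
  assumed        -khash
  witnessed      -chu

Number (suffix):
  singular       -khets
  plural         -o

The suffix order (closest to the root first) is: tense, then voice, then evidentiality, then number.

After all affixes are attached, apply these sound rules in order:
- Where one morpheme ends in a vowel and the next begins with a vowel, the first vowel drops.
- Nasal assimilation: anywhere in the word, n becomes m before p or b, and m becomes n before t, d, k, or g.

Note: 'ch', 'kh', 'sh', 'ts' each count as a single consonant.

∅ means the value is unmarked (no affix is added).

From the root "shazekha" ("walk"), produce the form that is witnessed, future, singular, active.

shazekhatsemchukhets

tense = future: zero marking, form stays shazekha.
Attach voice active -tsem (after vowel 'a') → shazekhatsem.
Attach evidentiality witnessed -chu → shazekhatsemchu.
Attach number singular -khets → shazekhatsemchukhets.
Vowel deletion: no change.
Nasal assimilation: no change.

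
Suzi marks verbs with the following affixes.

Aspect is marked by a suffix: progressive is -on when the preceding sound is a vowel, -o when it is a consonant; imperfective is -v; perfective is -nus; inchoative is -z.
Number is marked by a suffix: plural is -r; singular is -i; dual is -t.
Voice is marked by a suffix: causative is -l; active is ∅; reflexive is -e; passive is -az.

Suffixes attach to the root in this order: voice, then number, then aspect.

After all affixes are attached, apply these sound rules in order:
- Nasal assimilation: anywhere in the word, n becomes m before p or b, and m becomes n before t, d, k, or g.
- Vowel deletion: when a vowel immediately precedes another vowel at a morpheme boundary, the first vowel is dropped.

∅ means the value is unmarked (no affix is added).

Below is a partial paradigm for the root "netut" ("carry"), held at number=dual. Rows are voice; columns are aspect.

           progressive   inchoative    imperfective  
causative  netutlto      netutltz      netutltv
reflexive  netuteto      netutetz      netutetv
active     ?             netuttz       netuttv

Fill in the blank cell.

netutto

voice = active: zero marking, form stays netut.
Attach number dual -t → netutt.
Attach aspect progressive -o (after consonant 't') → netutto.
Nasal assimilation: no change.
Vowel deletion: no change.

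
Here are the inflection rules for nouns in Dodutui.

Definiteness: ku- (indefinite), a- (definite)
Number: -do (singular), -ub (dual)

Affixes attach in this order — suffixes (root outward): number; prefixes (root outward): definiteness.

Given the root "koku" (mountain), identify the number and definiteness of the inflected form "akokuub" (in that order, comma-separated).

dual, definite

Segment: a-koku-ub.
number: -ub → dual.
definiteness: a- → definite.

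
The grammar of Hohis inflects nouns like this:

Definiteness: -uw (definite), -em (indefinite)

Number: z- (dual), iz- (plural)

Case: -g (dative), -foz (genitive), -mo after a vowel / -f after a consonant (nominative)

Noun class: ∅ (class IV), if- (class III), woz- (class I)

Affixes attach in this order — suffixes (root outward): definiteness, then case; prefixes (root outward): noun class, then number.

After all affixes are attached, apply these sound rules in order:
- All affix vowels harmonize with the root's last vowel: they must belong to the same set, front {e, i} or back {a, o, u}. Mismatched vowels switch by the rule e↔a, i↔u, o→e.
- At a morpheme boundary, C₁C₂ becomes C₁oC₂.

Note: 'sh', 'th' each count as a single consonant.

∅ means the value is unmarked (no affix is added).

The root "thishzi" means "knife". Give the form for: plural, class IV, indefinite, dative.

izothishziemog

Attach definiteness indefinite -em → thishziem.
Attach case dative -g → thishziemg.
noun class = class IV: zero marking, form stays thishziemg.
Attach number plural iz- → izthishziemg.
Vowel harmony: no change.
Apply epenthesis: izthishziemg → izothishziemog.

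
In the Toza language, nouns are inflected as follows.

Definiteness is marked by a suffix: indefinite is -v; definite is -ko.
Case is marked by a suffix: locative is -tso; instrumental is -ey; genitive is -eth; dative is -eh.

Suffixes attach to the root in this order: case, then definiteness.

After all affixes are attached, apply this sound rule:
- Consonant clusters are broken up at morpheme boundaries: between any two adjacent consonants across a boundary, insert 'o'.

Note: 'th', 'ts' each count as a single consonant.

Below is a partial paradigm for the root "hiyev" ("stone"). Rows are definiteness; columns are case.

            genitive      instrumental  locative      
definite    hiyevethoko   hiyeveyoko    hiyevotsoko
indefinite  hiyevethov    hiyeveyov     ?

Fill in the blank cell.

Attach case locative -tso → hiyevtso.
Attach definiteness indefinite -v → hiyevtsov.
Apply epenthesis: hiyevtsov → hiyevotsov.

hiyevotsov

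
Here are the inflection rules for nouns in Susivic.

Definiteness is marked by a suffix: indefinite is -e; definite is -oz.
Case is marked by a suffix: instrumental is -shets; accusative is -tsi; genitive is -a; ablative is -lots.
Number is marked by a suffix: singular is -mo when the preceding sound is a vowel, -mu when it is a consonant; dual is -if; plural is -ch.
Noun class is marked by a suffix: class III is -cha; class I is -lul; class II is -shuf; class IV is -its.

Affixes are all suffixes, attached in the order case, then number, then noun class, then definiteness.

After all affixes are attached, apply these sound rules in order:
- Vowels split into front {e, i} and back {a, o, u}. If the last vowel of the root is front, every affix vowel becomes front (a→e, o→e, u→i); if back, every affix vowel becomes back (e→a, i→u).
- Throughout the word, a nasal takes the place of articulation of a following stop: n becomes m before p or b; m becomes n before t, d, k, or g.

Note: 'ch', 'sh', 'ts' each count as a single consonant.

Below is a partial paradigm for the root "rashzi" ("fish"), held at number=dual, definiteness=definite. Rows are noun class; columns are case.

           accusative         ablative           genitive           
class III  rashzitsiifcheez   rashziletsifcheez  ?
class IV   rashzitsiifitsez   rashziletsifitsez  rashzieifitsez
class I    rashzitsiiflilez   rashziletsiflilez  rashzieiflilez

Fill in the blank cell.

Attach case genitive -a → rashzia.
Attach number dual -if → rashziaif.
Attach noun class class III -cha → rashziaifcha.
Attach definiteness definite -oz → rashziaifchaoz.
Apply vowel harmony: rashziaifchaoz → rashzieifcheez.
Nasal assimilation: no change.

rashzieifcheez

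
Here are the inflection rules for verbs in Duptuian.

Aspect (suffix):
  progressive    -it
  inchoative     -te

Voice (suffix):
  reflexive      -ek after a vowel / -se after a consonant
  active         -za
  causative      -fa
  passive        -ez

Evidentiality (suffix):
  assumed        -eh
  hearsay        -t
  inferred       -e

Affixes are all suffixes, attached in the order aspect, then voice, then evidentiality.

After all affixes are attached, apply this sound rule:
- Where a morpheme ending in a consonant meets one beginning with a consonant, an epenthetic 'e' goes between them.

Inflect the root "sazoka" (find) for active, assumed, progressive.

Attach aspect progressive -it → sazokait.
Attach voice active -za → sazokaitza.
Attach evidentiality assumed -eh → sazokaitzaeh.
Apply epenthesis: sazokaitzaeh → sazokaitezaeh.

sazokaitezaeh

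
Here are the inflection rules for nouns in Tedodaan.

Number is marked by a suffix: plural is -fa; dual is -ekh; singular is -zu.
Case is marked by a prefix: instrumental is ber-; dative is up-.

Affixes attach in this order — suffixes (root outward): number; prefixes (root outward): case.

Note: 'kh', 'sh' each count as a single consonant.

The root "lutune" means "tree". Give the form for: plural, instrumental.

berlutunefa

Attach case instrumental ber- → berlutune.
Attach number plural -fa → berlutunefa.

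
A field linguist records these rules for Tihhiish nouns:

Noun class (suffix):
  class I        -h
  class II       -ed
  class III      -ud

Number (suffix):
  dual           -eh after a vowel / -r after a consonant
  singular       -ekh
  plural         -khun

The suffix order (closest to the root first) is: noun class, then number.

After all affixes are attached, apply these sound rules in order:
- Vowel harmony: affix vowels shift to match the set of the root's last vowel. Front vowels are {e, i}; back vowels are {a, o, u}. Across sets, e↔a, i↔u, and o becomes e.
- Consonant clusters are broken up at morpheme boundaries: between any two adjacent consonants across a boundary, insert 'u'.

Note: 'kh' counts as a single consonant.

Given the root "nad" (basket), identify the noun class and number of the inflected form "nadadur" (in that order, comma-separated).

class II, dual

Segment: nad-ed-r.
noun class: -ed → class II.
number: -eh/r → dual.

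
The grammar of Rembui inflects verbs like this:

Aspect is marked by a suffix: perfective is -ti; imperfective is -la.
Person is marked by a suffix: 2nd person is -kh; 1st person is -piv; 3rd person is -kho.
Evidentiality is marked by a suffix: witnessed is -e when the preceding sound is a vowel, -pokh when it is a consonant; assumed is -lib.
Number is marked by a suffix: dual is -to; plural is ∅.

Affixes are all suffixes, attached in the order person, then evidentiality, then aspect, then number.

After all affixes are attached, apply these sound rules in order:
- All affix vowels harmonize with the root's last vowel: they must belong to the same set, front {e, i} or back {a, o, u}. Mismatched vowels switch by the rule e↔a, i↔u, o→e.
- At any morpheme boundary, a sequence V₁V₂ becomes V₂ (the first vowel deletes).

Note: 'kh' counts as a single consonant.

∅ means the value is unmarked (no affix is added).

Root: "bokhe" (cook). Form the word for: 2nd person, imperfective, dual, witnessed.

bokhekhpekhlete

Attach person 2nd person -kh → bokhekh.
Attach evidentiality witnessed -pokh (after consonant 'kh') → bokhekhpokh.
Attach aspect imperfective -la → bokhekhpokhla.
Attach number dual -to → bokhekhpokhlato.
Apply vowel harmony: bokhekhpokhlato → bokhekhpekhlete.
Vowel deletion: no change.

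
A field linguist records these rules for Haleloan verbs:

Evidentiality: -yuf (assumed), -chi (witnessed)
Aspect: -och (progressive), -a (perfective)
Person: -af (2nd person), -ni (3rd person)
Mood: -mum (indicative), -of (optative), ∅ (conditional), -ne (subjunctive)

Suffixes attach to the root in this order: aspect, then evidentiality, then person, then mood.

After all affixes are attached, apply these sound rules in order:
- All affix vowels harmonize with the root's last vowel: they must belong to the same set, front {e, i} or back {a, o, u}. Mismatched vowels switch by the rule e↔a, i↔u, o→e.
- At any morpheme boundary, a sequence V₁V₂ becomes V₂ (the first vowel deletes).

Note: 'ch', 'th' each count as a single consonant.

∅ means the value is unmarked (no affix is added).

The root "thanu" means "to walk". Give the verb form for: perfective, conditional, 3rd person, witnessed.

thanachunu

Attach aspect perfective -a → thanua.
Attach evidentiality witnessed -chi → thanuachi.
Attach person 3rd person -ni → thanuachini.
mood = conditional: zero marking, form stays thanuachini.
Apply vowel harmony: thanuachini → thanuachunu.
Apply vowel deletion: thanuachunu → thanachunu.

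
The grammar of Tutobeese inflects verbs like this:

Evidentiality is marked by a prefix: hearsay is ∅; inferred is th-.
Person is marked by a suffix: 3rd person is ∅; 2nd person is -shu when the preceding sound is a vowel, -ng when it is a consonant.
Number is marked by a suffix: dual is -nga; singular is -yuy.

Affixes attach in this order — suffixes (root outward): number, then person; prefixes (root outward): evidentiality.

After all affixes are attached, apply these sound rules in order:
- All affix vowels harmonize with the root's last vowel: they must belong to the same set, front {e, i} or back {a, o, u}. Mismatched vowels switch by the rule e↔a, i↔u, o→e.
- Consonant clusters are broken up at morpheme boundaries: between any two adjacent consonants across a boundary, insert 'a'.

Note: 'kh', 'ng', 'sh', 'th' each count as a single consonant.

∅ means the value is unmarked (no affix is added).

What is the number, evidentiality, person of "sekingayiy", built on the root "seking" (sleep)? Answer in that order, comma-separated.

singular, hearsay, 3rd person

Segment: seking-yuy.
number: -yuy → singular.
evidentiality: ∅ → hearsay.
person: ∅ → 3rd person.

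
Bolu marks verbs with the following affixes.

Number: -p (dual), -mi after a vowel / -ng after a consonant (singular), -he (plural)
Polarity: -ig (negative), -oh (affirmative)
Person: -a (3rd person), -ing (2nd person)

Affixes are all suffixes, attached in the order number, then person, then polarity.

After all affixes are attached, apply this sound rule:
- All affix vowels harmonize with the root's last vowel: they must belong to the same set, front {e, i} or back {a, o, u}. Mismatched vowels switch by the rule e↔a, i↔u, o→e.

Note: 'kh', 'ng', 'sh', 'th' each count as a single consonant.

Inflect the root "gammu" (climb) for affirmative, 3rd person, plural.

gammuhaaoh

Attach number plural -he → gammuhe.
Attach person 3rd person -a → gammuhea.
Attach polarity affirmative -oh → gammuheaoh.
Apply vowel harmony: gammuheaoh → gammuhaaoh.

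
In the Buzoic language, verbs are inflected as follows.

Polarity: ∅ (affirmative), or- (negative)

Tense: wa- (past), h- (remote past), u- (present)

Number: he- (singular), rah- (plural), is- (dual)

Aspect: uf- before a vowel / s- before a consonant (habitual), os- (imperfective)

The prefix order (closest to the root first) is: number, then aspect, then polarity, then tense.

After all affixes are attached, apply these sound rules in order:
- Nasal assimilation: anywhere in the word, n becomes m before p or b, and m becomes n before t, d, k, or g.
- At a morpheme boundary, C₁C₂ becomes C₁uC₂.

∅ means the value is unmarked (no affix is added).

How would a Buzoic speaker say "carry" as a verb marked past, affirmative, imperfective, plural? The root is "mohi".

Attach number plural rah- → rahmohi.
Attach aspect imperfective os- → osrahmohi.
polarity = affirmative: zero marking, form stays osrahmohi.
Attach tense past wa- → waosrahmohi.
Nasal assimilation: no change.
Apply epenthesis: waosrahmohi → waosurahumohi.

waosurahumohi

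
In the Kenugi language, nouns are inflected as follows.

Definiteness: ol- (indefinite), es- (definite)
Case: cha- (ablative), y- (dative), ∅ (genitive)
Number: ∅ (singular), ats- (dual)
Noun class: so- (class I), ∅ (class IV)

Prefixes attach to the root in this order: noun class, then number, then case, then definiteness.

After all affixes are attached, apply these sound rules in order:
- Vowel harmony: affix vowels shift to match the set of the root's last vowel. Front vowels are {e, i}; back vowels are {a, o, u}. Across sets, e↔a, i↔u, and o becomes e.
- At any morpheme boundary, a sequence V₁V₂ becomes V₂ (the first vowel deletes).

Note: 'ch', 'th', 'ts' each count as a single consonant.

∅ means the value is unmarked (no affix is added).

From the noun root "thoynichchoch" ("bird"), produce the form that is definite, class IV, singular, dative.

noun class = class IV: zero marking, form stays thoynichchoch.
number = singular: zero marking, form stays thoynichchoch.
Attach case dative y- → ythoynichchoch.
Attach definiteness definite es- → esythoynichchoch.
Apply vowel harmony: esythoynichchoch → asythoynichchoch.
Vowel deletion: no change.

asythoynichchoch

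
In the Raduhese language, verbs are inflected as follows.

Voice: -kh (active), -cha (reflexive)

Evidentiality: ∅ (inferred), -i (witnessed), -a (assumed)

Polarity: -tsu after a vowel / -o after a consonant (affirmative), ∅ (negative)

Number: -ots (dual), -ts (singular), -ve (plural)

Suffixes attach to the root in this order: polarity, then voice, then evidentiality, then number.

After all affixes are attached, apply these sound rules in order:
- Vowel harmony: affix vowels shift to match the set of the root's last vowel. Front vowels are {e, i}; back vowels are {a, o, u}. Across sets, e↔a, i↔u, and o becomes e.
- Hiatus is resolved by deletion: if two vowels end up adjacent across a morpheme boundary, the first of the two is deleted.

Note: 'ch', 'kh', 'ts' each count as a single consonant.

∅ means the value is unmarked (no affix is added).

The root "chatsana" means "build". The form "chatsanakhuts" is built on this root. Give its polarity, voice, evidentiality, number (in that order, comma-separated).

negative, active, witnessed, singular

Segment: chatsana-kh-i-ts.
polarity: ∅ → negative.
voice: -kh → active.
evidentiality: -i → witnessed.
number: -ts → singular.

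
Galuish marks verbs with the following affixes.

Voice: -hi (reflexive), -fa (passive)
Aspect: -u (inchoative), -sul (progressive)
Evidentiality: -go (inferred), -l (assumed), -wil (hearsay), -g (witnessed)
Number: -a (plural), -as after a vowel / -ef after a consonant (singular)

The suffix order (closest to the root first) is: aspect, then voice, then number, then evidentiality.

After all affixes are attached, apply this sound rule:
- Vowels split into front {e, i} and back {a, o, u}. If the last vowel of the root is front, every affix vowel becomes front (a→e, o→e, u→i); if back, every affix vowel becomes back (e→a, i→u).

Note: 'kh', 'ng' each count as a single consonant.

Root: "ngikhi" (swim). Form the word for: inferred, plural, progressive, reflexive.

Attach aspect progressive -sul → ngikhisul.
Attach voice reflexive -hi → ngikhisulhi.
Attach number plural -a → ngikhisulhia.
Attach evidentiality inferred -go → ngikhisulhiago.
Apply vowel harmony: ngikhisulhiago → ngikhisilhiege.

ngikhisilhiege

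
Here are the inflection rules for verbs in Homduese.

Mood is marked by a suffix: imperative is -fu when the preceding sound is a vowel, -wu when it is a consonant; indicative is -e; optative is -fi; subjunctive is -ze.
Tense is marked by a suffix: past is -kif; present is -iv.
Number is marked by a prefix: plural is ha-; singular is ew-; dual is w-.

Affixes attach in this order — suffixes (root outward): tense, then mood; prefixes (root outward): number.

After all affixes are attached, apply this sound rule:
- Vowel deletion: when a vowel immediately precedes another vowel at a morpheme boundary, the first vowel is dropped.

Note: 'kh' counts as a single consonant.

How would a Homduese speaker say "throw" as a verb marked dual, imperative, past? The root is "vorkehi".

Attach number dual w- → wvorkehi.
Attach tense past -kif → wvorkehikif.
Attach mood imperative -wu (after consonant 'f') → wvorkehikifwu.
Vowel deletion: no change.

wvorkehikifwu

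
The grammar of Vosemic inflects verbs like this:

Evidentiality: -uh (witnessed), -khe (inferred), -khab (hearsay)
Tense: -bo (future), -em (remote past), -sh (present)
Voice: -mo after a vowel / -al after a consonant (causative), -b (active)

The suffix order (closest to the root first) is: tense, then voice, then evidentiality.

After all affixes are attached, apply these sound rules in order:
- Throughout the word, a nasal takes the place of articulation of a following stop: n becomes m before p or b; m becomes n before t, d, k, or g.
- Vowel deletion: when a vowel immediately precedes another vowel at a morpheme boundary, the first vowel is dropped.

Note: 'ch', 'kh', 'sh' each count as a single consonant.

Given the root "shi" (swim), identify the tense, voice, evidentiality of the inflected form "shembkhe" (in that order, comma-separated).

Segment: shi-em-b-khe.
tense: -em → remote past.
voice: -b → active.
evidentiality: -khe → inferred.

remote past, active, inferred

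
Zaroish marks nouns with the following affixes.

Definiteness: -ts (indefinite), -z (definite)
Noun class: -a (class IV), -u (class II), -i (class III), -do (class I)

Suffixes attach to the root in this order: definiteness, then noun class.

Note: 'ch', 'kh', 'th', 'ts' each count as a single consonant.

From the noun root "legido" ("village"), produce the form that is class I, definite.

legidozdo

Attach definiteness definite -z → legidoz.
Attach noun class class I -do → legidozdo.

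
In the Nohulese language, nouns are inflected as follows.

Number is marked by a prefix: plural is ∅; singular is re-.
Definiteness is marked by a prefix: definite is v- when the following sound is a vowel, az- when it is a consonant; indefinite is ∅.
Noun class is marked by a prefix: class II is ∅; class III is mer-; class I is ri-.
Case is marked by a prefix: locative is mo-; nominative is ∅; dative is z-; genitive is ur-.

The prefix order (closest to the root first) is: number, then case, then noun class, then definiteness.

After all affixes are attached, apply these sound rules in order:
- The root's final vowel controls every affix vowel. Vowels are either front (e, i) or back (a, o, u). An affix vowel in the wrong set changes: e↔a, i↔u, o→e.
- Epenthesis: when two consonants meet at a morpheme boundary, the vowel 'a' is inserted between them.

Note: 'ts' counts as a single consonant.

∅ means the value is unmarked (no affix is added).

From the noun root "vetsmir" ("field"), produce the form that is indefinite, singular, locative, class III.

Attach number singular re- → revetsmir.
Attach case locative mo- → morevetsmir.
Attach noun class class III mer- → mermorevetsmir.
definiteness = indefinite: zero marking, form stays mermorevetsmir.
Apply vowel harmony: mermorevetsmir → mermerevetsmir.
Apply epenthesis: mermerevetsmir → meramerevetsmir.

meramerevetsmir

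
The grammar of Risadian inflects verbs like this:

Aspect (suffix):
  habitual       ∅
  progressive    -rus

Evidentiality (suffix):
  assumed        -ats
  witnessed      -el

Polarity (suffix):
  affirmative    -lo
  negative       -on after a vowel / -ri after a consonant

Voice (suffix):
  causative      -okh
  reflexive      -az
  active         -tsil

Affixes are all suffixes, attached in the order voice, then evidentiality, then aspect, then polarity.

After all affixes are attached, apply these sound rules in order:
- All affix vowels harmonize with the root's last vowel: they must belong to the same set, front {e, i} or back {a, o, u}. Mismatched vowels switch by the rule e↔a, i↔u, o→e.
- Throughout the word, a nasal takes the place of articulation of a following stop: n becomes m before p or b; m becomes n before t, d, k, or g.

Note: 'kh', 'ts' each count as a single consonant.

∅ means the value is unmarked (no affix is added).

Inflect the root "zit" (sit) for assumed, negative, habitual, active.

zittsiletsri

Attach voice active -tsil → zittsil.
Attach evidentiality assumed -ats → zittsilats.
aspect = habitual: zero marking, form stays zittsilats.
Attach polarity negative -ri (after consonant 'ts') → zittsilatsri.
Apply vowel harmony: zittsilatsri → zittsiletsri.
Nasal assimilation: no change.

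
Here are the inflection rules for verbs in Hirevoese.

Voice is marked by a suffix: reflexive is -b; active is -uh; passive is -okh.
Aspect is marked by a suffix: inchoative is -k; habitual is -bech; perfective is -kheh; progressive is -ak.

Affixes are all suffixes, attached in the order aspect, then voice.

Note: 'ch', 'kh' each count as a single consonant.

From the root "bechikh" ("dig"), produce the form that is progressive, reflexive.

bechikhakb

Attach aspect progressive -ak → bechikhak.
Attach voice reflexive -b → bechikhakb.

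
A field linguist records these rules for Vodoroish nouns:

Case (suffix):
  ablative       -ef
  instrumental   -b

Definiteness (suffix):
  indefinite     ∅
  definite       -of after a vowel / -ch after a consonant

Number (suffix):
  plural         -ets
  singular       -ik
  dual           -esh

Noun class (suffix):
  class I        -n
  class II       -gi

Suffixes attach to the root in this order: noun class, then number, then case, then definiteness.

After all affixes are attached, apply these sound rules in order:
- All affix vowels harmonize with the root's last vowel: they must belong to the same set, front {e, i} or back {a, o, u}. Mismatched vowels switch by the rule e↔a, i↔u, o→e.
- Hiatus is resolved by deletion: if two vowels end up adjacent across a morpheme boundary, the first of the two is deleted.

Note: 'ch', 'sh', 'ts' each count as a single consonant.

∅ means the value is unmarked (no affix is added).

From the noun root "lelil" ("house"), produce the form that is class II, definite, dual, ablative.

Attach noun class class II -gi → lelilgi.
Attach number dual -esh → lelilgiesh.
Attach case ablative -ef → lelilgieshef.
Attach definiteness definite -ch (after consonant 'f') → lelilgieshefch.
Vowel harmony: no change.
Apply vowel deletion: lelilgieshefch → lelilgeshefch.

lelilgeshefch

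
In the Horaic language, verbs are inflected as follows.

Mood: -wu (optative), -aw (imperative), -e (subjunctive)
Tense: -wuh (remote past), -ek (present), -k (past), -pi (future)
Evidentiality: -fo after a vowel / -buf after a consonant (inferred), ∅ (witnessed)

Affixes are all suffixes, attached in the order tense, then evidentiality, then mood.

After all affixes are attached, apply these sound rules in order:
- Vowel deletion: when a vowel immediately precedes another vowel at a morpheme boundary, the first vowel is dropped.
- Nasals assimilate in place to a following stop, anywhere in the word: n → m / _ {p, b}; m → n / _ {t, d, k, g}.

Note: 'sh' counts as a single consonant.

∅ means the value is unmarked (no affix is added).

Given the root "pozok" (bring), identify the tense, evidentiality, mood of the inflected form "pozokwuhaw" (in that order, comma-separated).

Segment: pozok-wuh-aw.
tense: -wuh → remote past.
evidentiality: ∅ → witnessed.
mood: -aw → imperative.

remote past, witnessed, imperative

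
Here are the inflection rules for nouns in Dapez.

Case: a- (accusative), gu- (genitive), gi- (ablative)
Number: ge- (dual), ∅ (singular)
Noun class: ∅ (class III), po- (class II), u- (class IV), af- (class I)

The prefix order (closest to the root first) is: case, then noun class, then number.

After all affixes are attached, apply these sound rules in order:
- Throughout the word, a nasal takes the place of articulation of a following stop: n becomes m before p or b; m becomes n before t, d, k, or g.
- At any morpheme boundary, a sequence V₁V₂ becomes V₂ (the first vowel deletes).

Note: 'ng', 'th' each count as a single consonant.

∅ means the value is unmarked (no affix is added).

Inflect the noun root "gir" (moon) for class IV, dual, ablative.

Attach case ablative gi- → gigir.
Attach noun class class IV u- → ugigir.
Attach number dual ge- → geugigir.
Nasal assimilation: no change.
Apply vowel deletion: geugigir → gugigir.

gugigir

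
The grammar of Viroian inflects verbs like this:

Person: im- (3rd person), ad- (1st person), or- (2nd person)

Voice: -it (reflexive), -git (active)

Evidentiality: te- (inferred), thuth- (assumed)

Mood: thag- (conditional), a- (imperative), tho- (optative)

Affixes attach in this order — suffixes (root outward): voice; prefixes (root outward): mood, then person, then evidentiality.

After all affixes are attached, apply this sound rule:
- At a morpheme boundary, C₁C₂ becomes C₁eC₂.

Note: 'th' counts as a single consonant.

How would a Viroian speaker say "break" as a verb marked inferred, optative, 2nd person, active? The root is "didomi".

teorethodidomigit

Attach mood optative tho- → thodidomi.
Attach person 2nd person or- → orthodidomi.
Attach voice active -git → orthodidomigit.
Attach evidentiality inferred te- → teorthodidomigit.
Apply epenthesis: teorthodidomigit → teorethodidomigit.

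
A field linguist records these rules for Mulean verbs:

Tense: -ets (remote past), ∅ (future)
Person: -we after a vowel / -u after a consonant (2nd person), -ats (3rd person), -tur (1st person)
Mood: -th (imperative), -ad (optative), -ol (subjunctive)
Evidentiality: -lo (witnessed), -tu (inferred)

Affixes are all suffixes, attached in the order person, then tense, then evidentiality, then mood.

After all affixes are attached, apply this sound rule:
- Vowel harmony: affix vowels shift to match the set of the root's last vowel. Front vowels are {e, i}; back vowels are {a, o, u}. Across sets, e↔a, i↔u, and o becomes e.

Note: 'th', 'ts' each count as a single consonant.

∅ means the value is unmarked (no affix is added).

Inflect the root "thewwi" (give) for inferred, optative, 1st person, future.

thewwitirtied

Attach person 1st person -tur → thewwitur.
tense = future: zero marking, form stays thewwitur.
Attach evidentiality inferred -tu → thewwiturtu.
Attach mood optative -ad → thewwiturtuad.
Apply vowel harmony: thewwiturtuad → thewwitirtied.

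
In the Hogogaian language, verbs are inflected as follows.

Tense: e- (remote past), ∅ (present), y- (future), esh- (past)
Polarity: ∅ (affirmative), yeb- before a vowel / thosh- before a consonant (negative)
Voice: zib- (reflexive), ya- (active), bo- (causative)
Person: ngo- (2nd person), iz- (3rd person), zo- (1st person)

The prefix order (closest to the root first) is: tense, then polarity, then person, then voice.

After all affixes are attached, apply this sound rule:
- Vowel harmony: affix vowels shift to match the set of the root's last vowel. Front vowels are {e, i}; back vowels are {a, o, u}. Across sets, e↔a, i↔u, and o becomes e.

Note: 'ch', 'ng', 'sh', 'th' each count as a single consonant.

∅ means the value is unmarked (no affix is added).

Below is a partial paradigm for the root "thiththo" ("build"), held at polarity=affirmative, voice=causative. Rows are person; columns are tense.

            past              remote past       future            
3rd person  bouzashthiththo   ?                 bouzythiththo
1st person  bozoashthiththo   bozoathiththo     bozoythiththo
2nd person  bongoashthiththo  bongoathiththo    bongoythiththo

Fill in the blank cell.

bouzathiththo

Attach tense remote past e- → ethiththo.
polarity = affirmative: zero marking, form stays ethiththo.
Attach person 3rd person iz- → izethiththo.
Attach voice causative bo- → boizethiththo.
Apply vowel harmony: boizethiththo → bouzathiththo.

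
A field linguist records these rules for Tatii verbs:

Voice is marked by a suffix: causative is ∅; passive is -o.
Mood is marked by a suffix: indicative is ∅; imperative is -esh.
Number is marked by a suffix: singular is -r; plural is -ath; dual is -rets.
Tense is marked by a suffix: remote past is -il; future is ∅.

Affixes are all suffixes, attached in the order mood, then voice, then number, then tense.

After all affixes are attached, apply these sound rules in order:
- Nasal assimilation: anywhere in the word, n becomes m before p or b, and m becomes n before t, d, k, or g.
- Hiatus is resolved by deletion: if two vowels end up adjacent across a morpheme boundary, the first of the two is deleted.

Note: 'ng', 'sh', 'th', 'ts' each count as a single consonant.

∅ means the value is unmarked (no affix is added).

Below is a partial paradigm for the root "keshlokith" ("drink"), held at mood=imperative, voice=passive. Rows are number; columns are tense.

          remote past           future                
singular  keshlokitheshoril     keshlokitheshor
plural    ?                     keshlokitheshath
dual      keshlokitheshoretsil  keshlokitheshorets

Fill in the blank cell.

Attach mood imperative -esh → keshlokithesh.
Attach voice passive -o → keshlokithesho.
Attach number plural -ath → keshlokitheshoath.
Attach tense remote past -il → keshlokitheshoathil.
Nasal assimilation: no change.
Apply vowel deletion: keshlokitheshoathil → keshlokitheshathil.

keshlokitheshathil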